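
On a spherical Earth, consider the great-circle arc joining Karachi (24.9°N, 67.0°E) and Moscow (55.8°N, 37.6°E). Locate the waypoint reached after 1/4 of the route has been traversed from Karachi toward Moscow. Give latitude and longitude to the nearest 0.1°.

Convert each endpoint to a unit vector on the sphere (x = cos φ cos λ, y = cos φ sin λ, z = sin φ).
The central angle between the endpoints is δ = arccos(p₁·p₂) ≈ 0.656 rad (37.6°).
Interpolate at f = 1/4 with slerp weights a = sin((1−f)δ)/sin δ ≈ 0.774, b = sin(fδ)/sin δ ≈ 0.268.
p = a·p₁ + b·p₂ ≈ (0.394, 0.738, 0.547); φ = arcsin(p_z) ≈ 33.19°, λ = atan2(p_y, p_x) ≈ 61.94°.

≈ 33.2°N, 61.9°E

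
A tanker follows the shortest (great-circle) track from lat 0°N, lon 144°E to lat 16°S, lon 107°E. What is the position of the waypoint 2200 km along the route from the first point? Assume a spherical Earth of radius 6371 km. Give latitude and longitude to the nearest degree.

Convert each endpoint to a unit vector on the sphere (x = cos φ cos λ, y = cos φ sin λ, z = sin φ).
The central angle between the endpoints is δ = arccos(p₁·p₂) ≈ 0.696 rad (39.9°). The total great-circle distance is δ·R ≈ 0.696 × 6371 ≈ 4431 km, so the target fraction is f = 2200/4431 ≈ 0.496.
Interpolate at f ≈ 0.496 with slerp weights a = sin((1−f)δ)/sin δ ≈ 0.535, b = sin(fδ)/sin δ ≈ 0.528.
p = a·p₁ + b·p₂ ≈ (-0.582, 0.800, -0.146); φ = arcsin(p_z) ≈ -8.37°, λ = atan2(p_y, p_x) ≈ 126.01°.

≈ lat 8°S, lon 126°E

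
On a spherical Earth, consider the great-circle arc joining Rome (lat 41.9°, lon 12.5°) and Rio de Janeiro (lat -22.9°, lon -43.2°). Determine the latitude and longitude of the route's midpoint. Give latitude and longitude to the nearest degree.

Convert each endpoint to a unit vector on the sphere (x = cos φ cos λ, y = cos φ sin λ, z = sin φ).
The central angle between the endpoints is δ = arccos(p₁·p₂) ≈ 1.444 rad (82.7°).
Interpolate at f = 1/2 with slerp weights a = sin((1−f)δ)/sin δ ≈ 0.666, b = sin(fδ)/sin δ ≈ 0.666.
p = a·p₁ + b·p₂ ≈ (0.931, -0.313, 0.186); φ = arcsin(p_z) ≈ 10.70°, λ = atan2(p_y, p_x) ≈ -18.56°.

≈ lat 11°, lon -19°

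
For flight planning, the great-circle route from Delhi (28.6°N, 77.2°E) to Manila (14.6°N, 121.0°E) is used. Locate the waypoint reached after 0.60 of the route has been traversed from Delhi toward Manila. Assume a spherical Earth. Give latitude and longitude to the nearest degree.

≈ (22°N, 105°E)

Convert each endpoint to a unit vector on the sphere (x = cos φ cos λ, y = cos φ sin λ, z = sin φ).
The central angle between the endpoints is δ = arccos(p₁·p₂) ≈ 0.747 rad (42.8°).
Interpolate at f = 0.60 with slerp weights a = sin((1−f)δ)/sin δ ≈ 0.433, b = sin(fδ)/sin δ ≈ 0.638.
p = a·p₁ + b·p₂ ≈ (-0.234, 0.900, 0.368); φ = arcsin(p_z) ≈ 21.60°, λ = atan2(p_y, p_x) ≈ 104.55°.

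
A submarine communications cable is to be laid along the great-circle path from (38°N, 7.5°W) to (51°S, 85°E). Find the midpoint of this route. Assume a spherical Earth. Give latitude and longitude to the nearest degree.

≈ (9°S, 32°E)

From cos δ = sin φ₁ sin φ₂ + cos φ₁ cos φ₂ cos Δλ, the central angle is δ ≈ 2.094 rad (120.0°).
Interpolate at f = 1/2 with slerp weights a = sin((1−f)δ)/sin δ ≈ 1.000, b = sin(fδ)/sin δ ≈ 1.000.
p = a·p₁ + b·p₂ ≈ (0.836, 0.524, -0.161); φ = arcsin(p_z) ≈ -9.29°, λ = atan2(p_y, p_x) ≈ 32.08°.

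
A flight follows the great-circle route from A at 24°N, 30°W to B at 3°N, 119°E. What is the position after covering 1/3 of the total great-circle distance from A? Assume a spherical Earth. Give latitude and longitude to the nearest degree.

≈ 43°N, 22°E

Convert each endpoint to a unit vector on the sphere (x = cos φ cos λ, y = cos φ sin λ, z = sin φ).
The central angle between the endpoints is δ = arccos(p₁·p₂) ≈ 2.435 rad (139.5°).
Interpolate at f = 1/3 with slerp weights a = sin((1−f)δ)/sin δ ≈ 1.538, b = sin(fδ)/sin δ ≈ 1.118.
p = a·p₁ + b·p₂ ≈ (0.676, 0.273, 0.684); φ = arcsin(p_z) ≈ 43.18°, λ = atan2(p_y, p_x) ≈ 22.02°.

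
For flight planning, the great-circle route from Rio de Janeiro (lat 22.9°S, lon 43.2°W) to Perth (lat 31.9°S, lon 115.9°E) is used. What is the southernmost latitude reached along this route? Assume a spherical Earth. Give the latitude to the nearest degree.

The great circle lies in the plane with unit normal n̂ = (p₁ × p₂)/|p₁ × p₂|.
Here n̂_z ≈ +0.328; the vertex latitude is φ_max = arccos|n̂_z| ≈ 70.9°.

≈ 71°S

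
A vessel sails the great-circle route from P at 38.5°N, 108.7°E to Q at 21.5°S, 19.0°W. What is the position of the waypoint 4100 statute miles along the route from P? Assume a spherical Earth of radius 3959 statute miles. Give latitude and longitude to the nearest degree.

≈ 22°N, 41°E

Convert each endpoint to a unit vector on the sphere (x = cos φ cos λ, y = cos φ sin λ, z = sin φ).
The central angle between the endpoints is δ = arccos(p₁·p₂) ≈ 2.310 rad (132.3°). The total great-circle distance is δ·R ≈ 2.310 × 3959 ≈ 9144 mi, so the target fraction is f = 4100/9144 ≈ 0.448.
Interpolate at f ≈ 0.448 with slerp weights a = sin((1−f)δ)/sin δ ≈ 1.294, b = sin(fδ)/sin δ ≈ 1.164.
p = a·p₁ + b·p₂ ≈ (0.699, 0.606, 0.379); φ = arcsin(p_z) ≈ 22.26°, λ = atan2(p_y, p_x) ≈ 40.94°.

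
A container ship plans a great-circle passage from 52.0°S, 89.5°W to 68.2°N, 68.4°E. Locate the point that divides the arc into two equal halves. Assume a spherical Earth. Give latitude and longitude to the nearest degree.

Write both endpoints as unit vectors p₁, p₂ with components (cos φ cos λ, cos φ sin λ, sin φ).
The central angle between the endpoints is δ = arccos(p₁·p₂) ≈ 2.804 rad (160.6°).
Interpolate at f = 1/2 with slerp weights a = sin((1−f)δ)/sin δ ≈ 2.975, b = sin(fδ)/sin δ ≈ 2.975.
p = a·p₁ + b·p₂ ≈ (0.423, -0.804, 0.418); φ = arcsin(p_z) ≈ 24.70°, λ = atan2(p_y, p_x) ≈ -62.28°.

≈ 25°N, 62°W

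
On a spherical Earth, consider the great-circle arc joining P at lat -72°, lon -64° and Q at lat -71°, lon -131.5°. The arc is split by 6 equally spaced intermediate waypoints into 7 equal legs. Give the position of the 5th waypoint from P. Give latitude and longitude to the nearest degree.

From cos δ = sin φ₁ sin φ₂ + cos φ₁ cos φ₂ cos Δλ, the central angle is δ ≈ 0.355 rad (20.3°).
Interpolate at f = 5/7 with slerp weights a = sin((1−f)δ)/sin δ ≈ 0.291, b = sin(fδ)/sin δ ≈ 0.722.
p = a·p₁ + b·p₂ ≈ (-0.116, -0.257, -0.959); φ = arcsin(p_z) ≈ -73.62°, λ = atan2(p_y, p_x) ≈ -114.35°.

≈ lat -74°, lon -114°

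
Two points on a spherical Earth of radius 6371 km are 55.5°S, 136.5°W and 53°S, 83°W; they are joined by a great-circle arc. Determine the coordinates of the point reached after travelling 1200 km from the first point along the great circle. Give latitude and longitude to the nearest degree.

From cos δ = sin φ₁ sin φ₂ + cos φ₁ cos φ₂ cos Δλ, the central angle is δ ≈ 0.534 rad (30.6°). The total great-circle distance is δ·R ≈ 0.534 × 6371 ≈ 3400 km, so the target fraction is f = 1200/3400 ≈ 0.353.
Interpolate at f ≈ 0.353 with slerp weights a = sin((1−f)δ)/sin δ ≈ 0.665, b = sin(fδ)/sin δ ≈ 0.368.
p = a·p₁ + b·p₂ ≈ (-0.246, -0.479, -0.842); φ = arcsin(p_z) ≈ -57.39°, λ = atan2(p_y, p_x) ≈ -117.21°.

≈ 57°S, 117°W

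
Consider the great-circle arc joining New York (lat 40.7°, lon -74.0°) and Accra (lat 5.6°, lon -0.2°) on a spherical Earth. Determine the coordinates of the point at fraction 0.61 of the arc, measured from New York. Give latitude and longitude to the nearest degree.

≈ lat 24°, lon -24°

The haversine formula gives a central angle δ ≈ 1.293 rad (74.1°) between the endpoints.
Interpolate at f = 0.61 with slerp weights a = sin((1−f)δ)/sin δ ≈ 0.502, b = sin(fδ)/sin δ ≈ 0.738.
p = a·p₁ + b·p₂ ≈ (0.839, -0.369, 0.400); φ = arcsin(p_z) ≈ 23.56°, λ = atan2(p_y, p_x) ≈ -23.72°.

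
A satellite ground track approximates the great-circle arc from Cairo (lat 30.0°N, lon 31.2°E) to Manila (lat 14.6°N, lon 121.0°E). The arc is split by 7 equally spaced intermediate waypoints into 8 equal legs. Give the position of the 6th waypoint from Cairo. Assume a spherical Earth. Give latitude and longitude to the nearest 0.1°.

≈ lat 23.7°N, lon 101.3°E

Convert each endpoint to a unit vector on the sphere (x = cos φ cos λ, y = cos φ sin λ, z = sin φ).
The central angle between the endpoints is δ = arccos(p₁·p₂) ≈ 1.441 rad (82.6°).
Interpolate at f = 6/8 with slerp weights a = sin((1−f)δ)/sin δ ≈ 0.356, b = sin(fδ)/sin δ ≈ 0.890.
p = a·p₁ + b·p₂ ≈ (-0.180, 0.898, 0.402); φ = arcsin(p_z) ≈ 23.71°, λ = atan2(p_y, p_x) ≈ 101.35°.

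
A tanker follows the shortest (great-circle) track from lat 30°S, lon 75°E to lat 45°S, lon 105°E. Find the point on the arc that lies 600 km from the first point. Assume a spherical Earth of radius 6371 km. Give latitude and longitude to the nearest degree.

≈ lat 33°S, lon 80°E

Write both endpoints as unit vectors p₁, p₂ with components (cos φ cos λ, cos φ sin λ, sin φ).
The central angle between the endpoints is δ = arccos(p₁·p₂) ≈ 0.487 rad (27.9°). The total great-circle distance is δ·R ≈ 0.487 × 6371 ≈ 3101 km, so the target fraction is f = 600/3101 ≈ 0.194.
Interpolate at f ≈ 0.194 with slerp weights a = sin((1−f)δ)/sin δ ≈ 0.818, b = sin(fδ)/sin δ ≈ 0.201.
p = a·p₁ + b·p₂ ≈ (0.147, 0.821, -0.551); φ = arcsin(p_z) ≈ -33.44°, λ = atan2(p_y, p_x) ≈ 79.89°.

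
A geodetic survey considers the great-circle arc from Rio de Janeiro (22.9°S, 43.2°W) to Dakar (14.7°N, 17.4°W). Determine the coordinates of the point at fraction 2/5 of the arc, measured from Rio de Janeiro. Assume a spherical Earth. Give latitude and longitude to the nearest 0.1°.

From cos δ = sin φ₁ sin φ₂ + cos φ₁ cos φ₂ cos Δλ, the central angle is δ ≈ 0.791 rad (45.3°).
Interpolate at f = 2/5 with slerp weights a = sin((1−f)δ)/sin δ ≈ 0.643, b = sin(fδ)/sin δ ≈ 0.438.
p = a·p₁ + b·p₂ ≈ (0.835, -0.532, -0.139); φ = arcsin(p_z) ≈ -7.99°, λ = atan2(p_y, p_x) ≈ -32.48°.

≈ 8.0°S, 32.5°W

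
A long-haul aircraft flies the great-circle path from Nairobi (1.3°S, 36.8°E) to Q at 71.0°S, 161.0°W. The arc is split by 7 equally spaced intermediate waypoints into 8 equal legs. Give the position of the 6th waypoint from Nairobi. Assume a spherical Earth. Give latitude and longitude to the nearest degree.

From cos δ = sin φ₁ sin φ₂ + cos φ₁ cos φ₂ cos Δλ, the central angle is δ ≈ 1.863 rad (106.8°).
Interpolate at f = 6/8 with slerp weights a = sin((1−f)δ)/sin δ ≈ 0.469, b = sin(fδ)/sin δ ≈ 1.029.
p = a·p₁ + b·p₂ ≈ (0.059, 0.172, -0.983); φ = arcsin(p_z) ≈ -79.53°, λ = atan2(p_y, p_x) ≈ 71.10°.

≈ 80°S, 71°E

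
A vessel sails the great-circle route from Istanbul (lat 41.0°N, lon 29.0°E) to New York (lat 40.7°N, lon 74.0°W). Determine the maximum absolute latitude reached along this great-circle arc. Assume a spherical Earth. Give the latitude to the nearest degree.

The great circle lies in the plane with unit normal n̂ = (p₁ × p₂)/|p₁ × p₂|.
Here n̂_z ≈ -0.584; the vertex latitude is φ_max = arccos|n̂_z| ≈ 54.2°.

≈ 54°N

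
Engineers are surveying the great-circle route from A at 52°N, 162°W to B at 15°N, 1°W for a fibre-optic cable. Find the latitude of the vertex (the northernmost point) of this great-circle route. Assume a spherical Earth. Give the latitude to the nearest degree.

The great circle lies in the plane with unit normal n̂ = (p₁ × p₂)/|p₁ × p₂|.
Here n̂_z ≈ +0.207; the vertex latitude is φ_max = arccos|n̂_z| ≈ 78.0°.

≈ 78°N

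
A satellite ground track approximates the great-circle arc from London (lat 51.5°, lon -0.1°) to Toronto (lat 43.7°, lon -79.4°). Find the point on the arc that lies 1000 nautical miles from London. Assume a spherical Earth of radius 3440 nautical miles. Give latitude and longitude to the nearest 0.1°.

≈ lat 55.5°, lon -27.5°

Convert each endpoint to a unit vector on the sphere (x = cos φ cos λ, y = cos φ sin λ, z = sin φ).
The central angle between the endpoints is δ = arccos(p₁·p₂) ≈ 0.897 rad (51.4°). The total great-circle distance is δ·R ≈ 0.897 × 3440 ≈ 3084 nmi, so the target fraction is f = 1000/3084 ≈ 0.324.
Interpolate at f ≈ 0.324 with slerp weights a = sin((1−f)δ)/sin δ ≈ 0.729, b = sin(fδ)/sin δ ≈ 0.367.
p = a·p₁ + b·p₂ ≈ (0.503, -0.262, 0.824); φ = arcsin(p_z) ≈ 55.49°, λ = atan2(p_y, p_x) ≈ -27.49°.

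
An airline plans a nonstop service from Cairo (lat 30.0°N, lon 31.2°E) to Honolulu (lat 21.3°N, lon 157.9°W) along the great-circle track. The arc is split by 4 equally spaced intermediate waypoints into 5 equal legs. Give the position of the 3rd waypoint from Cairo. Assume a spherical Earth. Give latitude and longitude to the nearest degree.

≈ lat 70°N, lon 178°E

Convert each endpoint to a unit vector on the sphere (x = cos φ cos λ, y = cos φ sin λ, z = sin φ).
The central angle between the endpoints is δ = arccos(p₁·p₂) ≈ 2.233 rad (128.0°).
Interpolate at f = 3/5 with slerp weights a = sin((1−f)δ)/sin δ ≈ 0.988, b = sin(fδ)/sin δ ≈ 1.235.
p = a·p₁ + b·p₂ ≈ (-0.334, 0.011, 0.943); φ = arcsin(p_z) ≈ 70.49°, λ = atan2(p_y, p_x) ≈ 178.19°.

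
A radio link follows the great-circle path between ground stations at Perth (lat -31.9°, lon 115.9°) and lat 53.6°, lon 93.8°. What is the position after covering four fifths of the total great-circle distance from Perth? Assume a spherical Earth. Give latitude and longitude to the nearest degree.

≈ lat 37°, lon 101°

Convert each endpoint to a unit vector on the sphere (x = cos φ cos λ, y = cos φ sin λ, z = sin φ).
The central angle between the endpoints is δ = arccos(p₁·p₂) ≈ 1.529 rad (87.6°).
Interpolate at f = 4/5 with slerp weights a = sin((1−f)δ)/sin δ ≈ 0.301, b = sin(fδ)/sin δ ≈ 0.941.
p = a·p₁ + b·p₂ ≈ (-0.149, 0.787, 0.598); φ = arcsin(p_z) ≈ 36.74°, λ = atan2(p_y, p_x) ≈ 100.70°.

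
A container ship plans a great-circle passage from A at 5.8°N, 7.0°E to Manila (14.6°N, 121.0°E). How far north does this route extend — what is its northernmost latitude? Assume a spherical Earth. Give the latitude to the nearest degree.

The great circle lies in the plane with unit normal n̂ = (p₁ × p₂)/|p₁ × p₂|.
Here n̂_z ≈ +0.945; the vertex latitude is φ_max = arccos|n̂_z| ≈ 19.1°.
Check via Clairaut: cos φ_max = |cos φ₁| · sin C = cos(5.8°)·sin(71.8°) ≈ 0.945, again giving ≈ 19.1°.

≈ 19°N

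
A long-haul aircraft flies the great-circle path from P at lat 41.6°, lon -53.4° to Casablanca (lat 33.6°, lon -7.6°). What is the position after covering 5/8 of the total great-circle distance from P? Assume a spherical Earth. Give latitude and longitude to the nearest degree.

Write both endpoints as unit vectors p₁, p₂ with components (cos φ cos λ, cos φ sin λ, sin φ).
The central angle between the endpoints is δ = arccos(p₁·p₂) ≈ 0.641 rad (36.7°).
Interpolate at f = 5/8 with slerp weights a = sin((1−f)δ)/sin δ ≈ 0.398, b = sin(fδ)/sin δ ≈ 0.652.
p = a·p₁ + b·p₂ ≈ (0.716, -0.311, 0.625); φ = arcsin(p_z) ≈ 38.70°, λ = atan2(p_y, p_x) ≈ -23.47°.

≈ lat 39°, lon -23°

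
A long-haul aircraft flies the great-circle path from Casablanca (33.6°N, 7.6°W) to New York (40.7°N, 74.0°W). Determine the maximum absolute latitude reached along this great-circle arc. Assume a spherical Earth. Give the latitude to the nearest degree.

The great circle lies in the plane with unit normal n̂ = (p₁ × p₂)/|p₁ × p₂|.
Here n̂_z ≈ -0.733; the vertex latitude is φ_max = arccos|n̂_z| ≈ 42.9°.
Check via Clairaut: cos φ_max = |cos φ₁| · sin C = cos(33.6°)·sin(61.6°) ≈ 0.733, again giving ≈ 42.9°.

≈ 43°N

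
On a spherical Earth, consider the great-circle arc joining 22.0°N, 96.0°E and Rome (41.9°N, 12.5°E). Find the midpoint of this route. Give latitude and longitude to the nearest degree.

≈ 40°N, 60°E

Write both endpoints as unit vectors p₁, p₂ with components (cos φ cos λ, cos φ sin λ, sin φ).
The central angle between the endpoints is δ = arccos(p₁·p₂) ≈ 1.236 rad (70.8°).
Interpolate at f = 1/2 with slerp weights a = sin((1−f)δ)/sin δ ≈ 0.614, b = sin(fδ)/sin δ ≈ 0.614.
p = a·p₁ + b·p₂ ≈ (0.386, 0.665, 0.640); φ = arcsin(p_z) ≈ 39.76°, λ = atan2(p_y, p_x) ≈ 59.83°.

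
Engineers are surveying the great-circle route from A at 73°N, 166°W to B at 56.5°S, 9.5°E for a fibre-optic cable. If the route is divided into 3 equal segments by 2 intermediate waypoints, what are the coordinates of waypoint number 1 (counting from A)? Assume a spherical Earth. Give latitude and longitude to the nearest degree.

≈ 52°N, 2°E

Convert each endpoint to a unit vector on the sphere (x = cos φ cos λ, y = cos φ sin λ, z = sin φ).
The central angle between the endpoints is δ = arccos(p₁·p₂) ≈ 2.852 rad (163.4°).
Interpolate at f = 1/3 with slerp weights a = sin((1−f)δ)/sin δ ≈ 3.311, b = sin(fδ)/sin δ ≈ 2.848.
p = a·p₁ + b·p₂ ≈ (0.611, 0.025, 0.791); φ = arcsin(p_z) ≈ 52.28°, λ = atan2(p_y, p_x) ≈ 2.37°.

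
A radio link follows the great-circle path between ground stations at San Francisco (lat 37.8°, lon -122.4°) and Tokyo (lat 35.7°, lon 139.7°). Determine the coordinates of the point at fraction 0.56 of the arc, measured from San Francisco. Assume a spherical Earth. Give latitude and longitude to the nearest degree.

From cos δ = sin φ₁ sin φ₂ + cos φ₁ cos φ₂ cos Δλ, the central angle is δ ≈ 1.298 rad (74.4°).
Interpolate at f = 0.56 with slerp weights a = sin((1−f)δ)/sin δ ≈ 0.561, b = sin(fδ)/sin δ ≈ 0.690.
p = a·p₁ + b·p₂ ≈ (-0.665, -0.012, 0.747); φ = arcsin(p_z) ≈ 48.31°, λ = atan2(p_y, p_x) ≈ -178.96°.

≈ lat 48°, lon -179°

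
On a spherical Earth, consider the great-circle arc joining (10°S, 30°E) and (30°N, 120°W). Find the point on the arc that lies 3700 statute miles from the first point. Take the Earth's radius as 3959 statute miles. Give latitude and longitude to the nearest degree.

≈ (24°N, 12°W)

Convert each endpoint to a unit vector on the sphere (x = cos φ cos λ, y = cos φ sin λ, z = sin φ).
The central angle between the endpoints is δ = arccos(p₁·p₂) ≈ 2.542 rad (145.6°). The total great-circle distance is δ·R ≈ 2.542 × 3959 ≈ 10063 mi, so the target fraction is f = 3700/10063 ≈ 0.368.
Interpolate at f ≈ 0.368 with slerp weights a = sin((1−f)δ)/sin δ ≈ 1.770, b = sin(fδ)/sin δ ≈ 1.425.
p = a·p₁ + b·p₂ ≈ (0.893, -0.197, 0.405); φ = arcsin(p_z) ≈ 23.89°, λ = atan2(p_y, p_x) ≈ -12.44°.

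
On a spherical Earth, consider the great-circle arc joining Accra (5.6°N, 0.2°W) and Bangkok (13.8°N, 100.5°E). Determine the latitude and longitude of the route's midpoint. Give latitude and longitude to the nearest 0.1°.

From cos δ = sin φ₁ sin φ₂ + cos φ₁ cos φ₂ cos Δλ, the central angle is δ ≈ 1.728 rad (99.0°).
Interpolate at f = 1/2 with slerp weights a = sin((1−f)δ)/sin δ ≈ 0.770, b = sin(fδ)/sin δ ≈ 0.770.
p = a·p₁ + b·p₂ ≈ (0.630, 0.732, 0.259); φ = arcsin(p_z) ≈ 14.99°, λ = atan2(p_y, p_x) ≈ 49.30°.

≈ 15.0°N, 49.3°E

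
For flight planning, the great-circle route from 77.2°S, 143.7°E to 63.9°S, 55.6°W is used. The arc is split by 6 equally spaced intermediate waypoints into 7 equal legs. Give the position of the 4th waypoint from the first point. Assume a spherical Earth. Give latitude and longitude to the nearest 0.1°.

Write both endpoints as unit vectors p₁, p₂ with components (cos φ cos λ, cos φ sin λ, sin φ).
The central angle between the endpoints is δ = arccos(p₁·p₂) ≈ 0.670 rad (38.4°).
Interpolate at f = 4/7 with slerp weights a = sin((1−f)δ)/sin δ ≈ 0.456, b = sin(fδ)/sin δ ≈ 0.602.
p = a·p₁ + b·p₂ ≈ (0.068, -0.159, -0.985); φ = arcsin(p_z) ≈ -80.06°, λ = atan2(p_y, p_x) ≈ -66.76°.

≈ 80.1°S, 66.8°W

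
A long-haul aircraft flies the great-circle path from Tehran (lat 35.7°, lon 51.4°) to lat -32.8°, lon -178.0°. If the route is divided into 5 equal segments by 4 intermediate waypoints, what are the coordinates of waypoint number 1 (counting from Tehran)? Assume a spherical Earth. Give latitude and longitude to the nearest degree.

≈ lat 26°, lon 82°

The haversine formula gives a central angle δ ≈ 2.435 rad (139.5°) between the endpoints.
Interpolate at f = 1/5 with slerp weights a = sin((1−f)δ)/sin δ ≈ 1.432, b = sin(fδ)/sin δ ≈ 0.720.
p = a·p₁ + b·p₂ ≈ (0.120, 0.887, 0.445); φ = arcsin(p_z) ≈ 26.43°, λ = atan2(p_y, p_x) ≈ 82.29°.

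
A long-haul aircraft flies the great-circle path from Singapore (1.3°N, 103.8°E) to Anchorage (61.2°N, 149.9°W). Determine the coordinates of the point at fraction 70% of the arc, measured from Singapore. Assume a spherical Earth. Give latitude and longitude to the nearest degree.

≈ 56°N, 154°E

The haversine formula gives a central angle δ ≈ 1.686 rad (96.6°) between the endpoints.
Interpolate at f = 0.70 with slerp weights a = sin((1−f)δ)/sin δ ≈ 0.488, b = sin(fδ)/sin δ ≈ 0.931.
p = a·p₁ + b·p₂ ≈ (-0.504, 0.249, 0.827); φ = arcsin(p_z) ≈ 55.78°, λ = atan2(p_y, p_x) ≈ 153.75°.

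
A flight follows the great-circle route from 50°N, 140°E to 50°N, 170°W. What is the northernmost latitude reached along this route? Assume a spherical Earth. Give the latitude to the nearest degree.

The great circle lies in the plane with unit normal n̂ = (p₁ × p₂)/|p₁ × p₂|.
Here n̂_z ≈ +0.605; the vertex latitude is φ_max = arccos|n̂_z| ≈ 52.7°.
Check via Clairaut: cos φ_max = |cos φ₁| · sin C = cos(50.0°)·sin(70.3°) ≈ 0.605, again giving ≈ 52.7°.

≈ 53°N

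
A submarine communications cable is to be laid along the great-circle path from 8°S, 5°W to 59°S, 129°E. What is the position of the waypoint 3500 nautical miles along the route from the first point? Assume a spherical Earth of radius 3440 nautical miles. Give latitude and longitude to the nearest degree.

The haversine formula gives a central angle δ ≈ 1.808 rad (103.6°) between the endpoints. The total great-circle distance is δ·R ≈ 1.808 × 3440 ≈ 6220 nmi, so the target fraction is f = 3500/6220 ≈ 0.563.
Interpolate at f ≈ 0.563 with slerp weights a = sin((1−f)δ)/sin δ ≈ 0.731, b = sin(fδ)/sin δ ≈ 0.875.
p = a·p₁ + b·p₂ ≈ (0.438, 0.287, -0.852); φ = arcsin(p_z) ≈ -58.43°, λ = atan2(p_y, p_x) ≈ 33.28°.

≈ 58°S, 33°E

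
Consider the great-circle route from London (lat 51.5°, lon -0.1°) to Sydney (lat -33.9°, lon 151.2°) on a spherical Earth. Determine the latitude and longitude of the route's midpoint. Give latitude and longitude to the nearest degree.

≈ lat 29°, lon 105°

The haversine formula gives a central angle δ ≈ 2.668 rad (152.8°) between the endpoints.
Interpolate at f = 1/2 with slerp weights a = sin((1−f)δ)/sin δ ≈ 2.129, b = sin(fδ)/sin δ ≈ 2.129.
p = a·p₁ + b·p₂ ≈ (-0.223, 0.849, 0.479); φ = arcsin(p_z) ≈ 28.61°, λ = atan2(p_y, p_x) ≈ 104.73°.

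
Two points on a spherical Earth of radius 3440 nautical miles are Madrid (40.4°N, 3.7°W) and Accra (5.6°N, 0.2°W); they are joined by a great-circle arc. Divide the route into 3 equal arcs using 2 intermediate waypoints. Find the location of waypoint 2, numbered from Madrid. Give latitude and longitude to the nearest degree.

From cos δ = sin φ₁ sin φ₂ + cos φ₁ cos φ₂ cos Δλ, the central angle is δ ≈ 0.610 rad (34.9°).
Interpolate at f = 2/3 with slerp weights a = sin((1−f)δ)/sin δ ≈ 0.352, b = sin(fδ)/sin δ ≈ 0.690.
p = a·p₁ + b·p₂ ≈ (0.955, -0.020, 0.296); φ = arcsin(p_z) ≈ 17.21°, λ = atan2(p_y, p_x) ≈ -1.18°.

≈ 17°N, 1°W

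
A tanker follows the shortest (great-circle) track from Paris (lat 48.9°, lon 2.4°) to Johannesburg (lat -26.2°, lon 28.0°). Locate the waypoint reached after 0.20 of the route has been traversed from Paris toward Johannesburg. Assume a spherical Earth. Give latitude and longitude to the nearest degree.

≈ lat 34°, lon 10°

Convert each endpoint to a unit vector on the sphere (x = cos φ cos λ, y = cos φ sin λ, z = sin φ).
The central angle between the endpoints is δ = arccos(p₁·p₂) ≈ 1.370 rad (78.5°).
Interpolate at f = 0.20 with slerp weights a = sin((1−f)δ)/sin δ ≈ 0.908, b = sin(fδ)/sin δ ≈ 0.276.
p = a·p₁ + b·p₂ ≈ (0.815, 0.141, 0.562); φ = arcsin(p_z) ≈ 34.20°, λ = atan2(p_y, p_x) ≈ 9.84°.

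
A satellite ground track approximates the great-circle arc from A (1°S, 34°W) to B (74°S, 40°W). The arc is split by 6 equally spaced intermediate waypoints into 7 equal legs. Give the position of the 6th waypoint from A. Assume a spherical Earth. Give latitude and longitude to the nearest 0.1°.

≈ (63.6°S, 37.4°W)

The haversine formula gives a central angle δ ≈ 1.276 rad (73.1°) between the endpoints.
Interpolate at f = 6/7 with slerp weights a = sin((1−f)δ)/sin δ ≈ 0.189, b = sin(fδ)/sin δ ≈ 0.928.
p = a·p₁ + b·p₂ ≈ (0.353, -0.270, -0.896); φ = arcsin(p_z) ≈ -63.60°, λ = atan2(p_y, p_x) ≈ -37.45°.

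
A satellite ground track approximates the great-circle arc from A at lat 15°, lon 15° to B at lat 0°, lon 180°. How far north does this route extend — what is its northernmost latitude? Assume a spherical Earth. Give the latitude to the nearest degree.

The great circle lies in the plane with unit normal n̂ = (p₁ × p₂)/|p₁ × p₂|.
Here n̂_z ≈ +0.695; the vertex latitude is φ_max = arccos|n̂_z| ≈ 46.0°.
Check via Clairaut: cos φ_max = |cos φ₁| · sin C = cos(15.0°)·sin(46.0°) ≈ 0.695, again giving ≈ 46.0°.

≈ 46°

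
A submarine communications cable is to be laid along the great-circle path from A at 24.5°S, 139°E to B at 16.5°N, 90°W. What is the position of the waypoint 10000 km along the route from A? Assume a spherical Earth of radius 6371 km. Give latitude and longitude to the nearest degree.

Convert each endpoint to a unit vector on the sphere (x = cos φ cos λ, y = cos φ sin λ, z = sin φ).
The central angle between the endpoints is δ = arccos(p₁·p₂) ≈ 2.333 rad (133.6°). The total great-circle distance is δ·R ≈ 2.333 × 6371 ≈ 14861 km, so the target fraction is f = 10000/14861 ≈ 0.673.
Interpolate at f ≈ 0.673 with slerp weights a = sin((1−f)δ)/sin δ ≈ 0.955, b = sin(fδ)/sin δ ≈ 1.382.
p = a·p₁ + b·p₂ ≈ (-0.656, -0.755, -0.004); φ = arcsin(p_z) ≈ -0.20°, λ = atan2(p_y, p_x) ≈ -130.98°.

≈ 0°N, 131°W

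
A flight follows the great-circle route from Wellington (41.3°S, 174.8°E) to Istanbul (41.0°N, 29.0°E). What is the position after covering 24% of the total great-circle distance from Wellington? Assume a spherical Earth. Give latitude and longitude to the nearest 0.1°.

≈ 26.2°S, 133.5°E

The haversine formula gives a central angle δ ≈ 2.695 rad (154.4°) between the endpoints.
Interpolate at f = 0.24 with slerp weights a = sin((1−f)δ)/sin δ ≈ 2.057, b = sin(fδ)/sin δ ≈ 1.395.
p = a·p₁ + b·p₂ ≈ (-0.618, 0.651, -0.442); φ = arcsin(p_z) ≈ -26.22°, λ = atan2(p_y, p_x) ≈ 133.51°.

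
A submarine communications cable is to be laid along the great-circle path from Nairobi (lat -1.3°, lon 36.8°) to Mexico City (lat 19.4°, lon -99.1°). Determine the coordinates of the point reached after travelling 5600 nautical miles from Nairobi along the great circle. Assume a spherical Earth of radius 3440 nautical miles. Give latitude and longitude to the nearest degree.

≈ lat 26°, lon -56°

From cos δ = sin φ₁ sin φ₂ + cos φ₁ cos φ₂ cos Δλ, the central angle is δ ≈ 2.325 rad (133.2°). The total great-circle distance is δ·R ≈ 2.325 × 3440 ≈ 7998 nmi, so the target fraction is f = 5600/7998 ≈ 0.700.
Interpolate at f ≈ 0.700 with slerp weights a = sin((1−f)δ)/sin δ ≈ 0.881, b = sin(fδ)/sin δ ≈ 1.370.
p = a·p₁ + b·p₂ ≈ (0.501, -0.748, 0.435); φ = arcsin(p_z) ≈ 25.79°, λ = atan2(p_y, p_x) ≈ -56.21°.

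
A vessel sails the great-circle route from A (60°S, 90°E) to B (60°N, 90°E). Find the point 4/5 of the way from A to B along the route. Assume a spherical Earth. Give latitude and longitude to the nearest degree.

Convert each endpoint to a unit vector on the sphere (x = cos φ cos λ, y = cos φ sin λ, z = sin φ).
The central angle between the endpoints is δ = arccos(p₁·p₂) ≈ 2.094 rad (120.0°).
Interpolate at f = 4/5 with slerp weights a = sin((1−f)δ)/sin δ ≈ 0.470, b = sin(fδ)/sin δ ≈ 1.148.
p = a·p₁ + b·p₂ ≈ (0.000, 0.809, 0.588); φ = arcsin(p_z) ≈ 36.00°, λ = atan2(p_y, p_x) ≈ 90.00°.

≈ (36°N, 90°E)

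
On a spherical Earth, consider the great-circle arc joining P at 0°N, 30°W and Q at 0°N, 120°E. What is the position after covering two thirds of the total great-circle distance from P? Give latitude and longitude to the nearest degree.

≈ 0°N, 70°E

The haversine formula gives a central angle δ ≈ 2.618 rad (150.0°) between the endpoints.
Interpolate at f = 2/3 with slerp weights a = sin((1−f)δ)/sin δ ≈ 1.532, b = sin(fδ)/sin δ ≈ 1.970.
p = a·p₁ + b·p₂ ≈ (0.342, 0.940, 0.000); φ = arcsin(p_z) ≈ 0.00°, λ = atan2(p_y, p_x) ≈ 70.00°.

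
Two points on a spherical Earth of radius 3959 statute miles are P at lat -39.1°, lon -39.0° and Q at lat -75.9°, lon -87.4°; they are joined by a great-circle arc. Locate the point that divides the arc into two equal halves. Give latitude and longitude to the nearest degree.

Write both endpoints as unit vectors p₁, p₂ with components (cos φ cos λ, cos φ sin λ, sin φ).
The central angle between the endpoints is δ = arccos(p₁·p₂) ≈ 0.742 rad (42.5°).
Interpolate at f = 1/2 with slerp weights a = sin((1−f)δ)/sin δ ≈ 0.536, b = sin(fδ)/sin δ ≈ 0.536.
p = a·p₁ + b·p₂ ≈ (0.329, -0.393, -0.859); φ = arcsin(p_z) ≈ -59.17°, λ = atan2(p_y, p_x) ≈ -49.99°.

≈ lat -59°, lon -50°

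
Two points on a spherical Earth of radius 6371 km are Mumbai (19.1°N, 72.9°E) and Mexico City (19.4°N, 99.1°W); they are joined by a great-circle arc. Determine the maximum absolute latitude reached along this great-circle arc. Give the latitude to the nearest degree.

The great circle lies in the plane with unit normal n̂ = (p₁ × p₂)/|p₁ × p₂|.
Here n̂_z ≈ -0.196; the vertex latitude is φ_max = arccos|n̂_z| ≈ 78.7°.

≈ 79°N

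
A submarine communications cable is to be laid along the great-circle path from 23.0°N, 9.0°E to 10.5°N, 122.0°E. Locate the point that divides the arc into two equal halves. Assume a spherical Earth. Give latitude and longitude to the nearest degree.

Convert each endpoint to a unit vector on the sphere (x = cos φ cos λ, y = cos φ sin λ, z = sin φ).
The central angle between the endpoints is δ = arccos(p₁·p₂) ≈ 1.857 rad (106.4°).
Interpolate at f = 1/2 with slerp weights a = sin((1−f)δ)/sin δ ≈ 0.835, b = sin(fδ)/sin δ ≈ 0.835.
p = a·p₁ + b·p₂ ≈ (0.324, 0.816, 0.478); φ = arcsin(p_z) ≈ 28.57°, λ = atan2(p_y, p_x) ≈ 68.35°.

≈ 29°N, 68°E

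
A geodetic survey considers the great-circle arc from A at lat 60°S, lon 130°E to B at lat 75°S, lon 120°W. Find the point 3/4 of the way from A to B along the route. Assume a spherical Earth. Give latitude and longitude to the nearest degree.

≈ lat 79°S, lon 159°W

The haversine formula gives a central angle δ ≈ 0.656 rad (37.6°) between the endpoints.
Interpolate at f = 3/4 with slerp weights a = sin((1−f)δ)/sin δ ≈ 0.268, b = sin(fδ)/sin δ ≈ 0.774.
p = a·p₁ + b·p₂ ≈ (-0.186, -0.071, -0.980); φ = arcsin(p_z) ≈ -78.50°, λ = atan2(p_y, p_x) ≈ -159.12°.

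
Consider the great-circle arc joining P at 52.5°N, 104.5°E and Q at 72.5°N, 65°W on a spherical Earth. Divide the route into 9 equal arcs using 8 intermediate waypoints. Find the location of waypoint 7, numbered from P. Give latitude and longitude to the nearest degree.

Convert each endpoint to a unit vector on the sphere (x = cos φ cos λ, y = cos φ sin λ, z = sin φ).
The central angle between the endpoints is δ = arccos(p₁·p₂) ≈ 0.956 rad (54.8°).
Interpolate at f = 7/9 with slerp weights a = sin((1−f)δ)/sin δ ≈ 0.258, b = sin(fδ)/sin δ ≈ 0.829.
p = a·p₁ + b·p₂ ≈ (0.066, -0.074, 0.995); φ = arcsin(p_z) ≈ 84.32°, λ = atan2(p_y, p_x) ≈ -48.17°.

≈ 84°N, 48°W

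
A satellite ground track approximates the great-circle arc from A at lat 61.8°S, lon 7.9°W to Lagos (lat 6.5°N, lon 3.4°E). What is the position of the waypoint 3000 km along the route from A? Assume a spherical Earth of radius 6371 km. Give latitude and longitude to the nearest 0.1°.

≈ lat 35.2°S, lon 1.2°W

The haversine formula gives a central angle δ ≈ 1.202 rad (68.9°) between the endpoints. The total great-circle distance is δ·R ≈ 1.202 × 6371 ≈ 7657 km, so the target fraction is f = 3000/7657 ≈ 0.392.
Interpolate at f ≈ 0.392 with slerp weights a = sin((1−f)δ)/sin δ ≈ 0.716, b = sin(fδ)/sin δ ≈ 0.486.
p = a·p₁ + b·p₂ ≈ (0.817, -0.018, -0.576); φ = arcsin(p_z) ≈ -35.15°, λ = atan2(p_y, p_x) ≈ -1.25°.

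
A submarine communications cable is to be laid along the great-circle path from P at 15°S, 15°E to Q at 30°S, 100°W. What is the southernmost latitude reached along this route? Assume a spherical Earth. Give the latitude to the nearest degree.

≈ 39°S

The great circle lies in the plane with unit normal n̂ = (p₁ × p₂)/|p₁ × p₂|.
Here n̂_z ≈ -0.778; the vertex latitude is φ_max = arccos|n̂_z| ≈ 38.9°.
Check via Clairaut: cos φ_max = |cos φ₁| · sin C = cos(15.0°)·sin(126.4°) ≈ 0.778, again giving ≈ 38.9°.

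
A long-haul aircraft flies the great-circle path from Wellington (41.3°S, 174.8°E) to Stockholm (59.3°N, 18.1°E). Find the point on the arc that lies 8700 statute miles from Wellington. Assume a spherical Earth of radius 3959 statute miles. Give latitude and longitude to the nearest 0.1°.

≈ 65.3°N, 87.2°E

Write both endpoints as unit vectors p₁, p₂ with components (cos φ cos λ, cos φ sin λ, sin φ).
The central angle between the endpoints is δ = arccos(p₁·p₂) ≈ 2.738 rad (156.9°). The total great-circle distance is δ·R ≈ 2.738 × 3959 ≈ 10841 mi, so the target fraction is f = 8700/10841 ≈ 0.803.
Interpolate at f ≈ 0.803 with slerp weights a = sin((1−f)δ)/sin δ ≈ 1.312, b = sin(fδ)/sin δ ≈ 2.064.
p = a·p₁ + b·p₂ ≈ (0.020, 0.417, 0.909); φ = arcsin(p_z) ≈ 65.34°, λ = atan2(p_y, p_x) ≈ 87.24°.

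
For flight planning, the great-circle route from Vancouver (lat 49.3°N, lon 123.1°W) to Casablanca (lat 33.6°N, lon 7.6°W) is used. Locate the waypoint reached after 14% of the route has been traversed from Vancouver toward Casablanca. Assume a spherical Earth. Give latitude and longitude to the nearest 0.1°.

≈ lat 55.6°N, lon 108.0°W

The haversine formula gives a central angle δ ≈ 1.384 rad (79.3°) between the endpoints.
Interpolate at f = 0.14 with slerp weights a = sin((1−f)δ)/sin δ ≈ 0.945, b = sin(fδ)/sin δ ≈ 0.196.
p = a·p₁ + b·p₂ ≈ (-0.175, -0.538, 0.825); φ = arcsin(p_z) ≈ 55.57°, λ = atan2(p_y, p_x) ≈ -108.00°.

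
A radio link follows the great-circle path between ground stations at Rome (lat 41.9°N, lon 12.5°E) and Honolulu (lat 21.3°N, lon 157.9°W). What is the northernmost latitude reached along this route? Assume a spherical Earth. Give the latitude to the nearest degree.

The great circle lies in the plane with unit normal n̂ = (p₁ × p₂)/|p₁ × p₂|.
Here n̂_z ≈ -0.129; the vertex latitude is φ_max = arccos|n̂_z| ≈ 82.6°.
Check via Clairaut: cos φ_max = |cos φ₁| · sin C = cos(41.9°)·sin(10.0°) ≈ 0.129, again giving ≈ 82.6°.

≈ 83°N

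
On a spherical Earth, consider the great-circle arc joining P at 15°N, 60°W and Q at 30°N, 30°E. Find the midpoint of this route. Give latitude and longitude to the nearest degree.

Convert each endpoint to a unit vector on the sphere (x = cos φ cos λ, y = cos φ sin λ, z = sin φ).
The central angle between the endpoints is δ = arccos(p₁·p₂) ≈ 1.441 rad (82.6°).
Interpolate at f = 1/2 with slerp weights a = sin((1−f)δ)/sin δ ≈ 0.665, b = sin(fδ)/sin δ ≈ 0.665.
p = a·p₁ + b·p₂ ≈ (0.820, -0.268, 0.505); φ = arcsin(p_z) ≈ 30.32°, λ = atan2(p_y, p_x) ≈ -18.12°.

≈ 30°N, 18°W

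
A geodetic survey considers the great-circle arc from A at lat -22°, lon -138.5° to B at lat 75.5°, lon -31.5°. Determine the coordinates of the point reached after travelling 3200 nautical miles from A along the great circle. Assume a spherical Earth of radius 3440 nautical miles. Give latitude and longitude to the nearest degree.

≈ lat 30°, lon -124°

Convert each endpoint to a unit vector on the sphere (x = cos φ cos λ, y = cos φ sin λ, z = sin φ).
The central angle between the endpoints is δ = arccos(p₁·p₂) ≈ 2.016 rad (115.5°). The total great-circle distance is δ·R ≈ 2.016 × 3440 ≈ 6935 nmi, so the target fraction is f = 3200/6935 ≈ 0.461.
Interpolate at f ≈ 0.461 with slerp weights a = sin((1−f)δ)/sin δ ≈ 0.980, b = sin(fδ)/sin δ ≈ 0.888.
p = a·p₁ + b·p₂ ≈ (-0.491, -0.718, 0.493); φ = arcsin(p_z) ≈ 29.53°, λ = atan2(p_y, p_x) ≈ -124.35°.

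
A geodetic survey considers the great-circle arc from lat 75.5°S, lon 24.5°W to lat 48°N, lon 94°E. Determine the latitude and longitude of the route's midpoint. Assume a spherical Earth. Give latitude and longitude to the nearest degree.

≈ lat 21°S, lon 72°E

Convert each endpoint to a unit vector on the sphere (x = cos φ cos λ, y = cos φ sin λ, z = sin φ).
The central angle between the endpoints is δ = arccos(p₁·p₂) ≈ 2.497 rad (143.1°).
Interpolate at f = 1/2 with slerp weights a = sin((1−f)δ)/sin δ ≈ 1.579, b = sin(fδ)/sin δ ≈ 1.579.
p = a·p₁ + b·p₂ ≈ (0.286, 0.890, -0.355); φ = arcsin(p_z) ≈ -20.81°, λ = atan2(p_y, p_x) ≈ 72.18°.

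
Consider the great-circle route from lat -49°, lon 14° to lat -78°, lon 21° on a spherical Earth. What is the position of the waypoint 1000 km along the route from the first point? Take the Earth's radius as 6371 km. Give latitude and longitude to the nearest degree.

Write both endpoints as unit vectors p₁, p₂ with components (cos φ cos λ, cos φ sin λ, sin φ).
The central angle between the endpoints is δ = arccos(p₁·p₂) ≈ 0.508 rad (29.1°). The total great-circle distance is δ·R ≈ 0.508 × 6371 ≈ 3238 km, so the target fraction is f = 1000/3238 ≈ 0.309.
Interpolate at f ≈ 0.309 with slerp weights a = sin((1−f)δ)/sin δ ≈ 0.707, b = sin(fδ)/sin δ ≈ 0.321.
p = a·p₁ + b·p₂ ≈ (0.512, 0.136, -0.848); φ = arcsin(p_z) ≈ -57.98°, λ = atan2(p_y, p_x) ≈ 14.88°.

≈ lat -58°, lon 15°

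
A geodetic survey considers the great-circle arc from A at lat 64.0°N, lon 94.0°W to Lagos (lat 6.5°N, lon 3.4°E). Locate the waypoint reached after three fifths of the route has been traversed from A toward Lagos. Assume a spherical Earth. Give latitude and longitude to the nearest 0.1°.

≈ lat 37.2°N, lon 14.9°W

Write both endpoints as unit vectors p₁, p₂ with components (cos φ cos λ, cos φ sin λ, sin φ).
The central angle between the endpoints is δ = arccos(p₁·p₂) ≈ 1.525 rad (87.4°).
Interpolate at f = 3/5 with slerp weights a = sin((1−f)δ)/sin δ ≈ 0.574, b = sin(fδ)/sin δ ≈ 0.793.
p = a·p₁ + b·p₂ ≈ (0.769, -0.204, 0.605); φ = arcsin(p_z) ≈ 37.25°, λ = atan2(p_y, p_x) ≈ -14.85°.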